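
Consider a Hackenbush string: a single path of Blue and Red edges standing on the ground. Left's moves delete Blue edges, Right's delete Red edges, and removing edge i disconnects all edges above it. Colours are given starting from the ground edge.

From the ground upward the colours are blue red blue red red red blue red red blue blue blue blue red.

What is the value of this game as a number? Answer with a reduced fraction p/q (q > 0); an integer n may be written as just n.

edge 1 of 14 (blue): { 0 | · } = 1
edge 2 of 14 (red): { 0 | 1 } = 1/2
edge 3 of 14 (blue): { 0, 1/2 | 1 } = 3/4
edge 4 of 14 (red): { 0, 1/2 | 3/4, 1 } = 5/8
edge 5 of 14 (red): { 0, 1/2 | 5/8, 3/4, 1 } = 9/16
edge 6 of 14 (red): { 0, 1/2 | 9/16, 5/8, 3/4, 1 } = 17/32
edge 7 of 14 (blue): { 0, 1/2, 17/32 | 9/16, 5/8, 3/4, 1 } = 35/64
edge 8 of 14 (red): { 0, 1/2, 17/32 | 35/64, 9/16, 5/8, 3/4, 1 } = 69/128
edge 9 of 14 (red): { 0, 1/2, 17/32 | 69/128, 35/64, 9/16, 5/8, 3/4, 1 } = 137/256
edge 10 of 14 (blue): { 0, 1/2, 17/32, 137/256 | 69/128, 35/64, 9/16, 5/8, 3/4, 1 } = 275/512
edge 11 of 14 (blue): { 0, 1/2, 17/32, 137/256, 275/512 | 69/128, 35/64, 9/16, 5/8, 3/4, 1 } = 551/1024
edge 12 of 14 (blue): { 0, 1/2, 17/32, 137/256, 275/512, 551/1024 | 69/128, 35/64, 9/16, 5/8, 3/4, 1 } = 1103/2048
edge 13 of 14 (blue): { 0, 1/2, 17/32, 137/256, 275/512, 551/1024, 1103/2048 | 69/128, 35/64, 9/16, 5/8, 3/4, 1 } = 2207/4096
edge 14 of 14 (red): { 0, 1/2, 17/32, 137/256, 275/512, 551/1024, 1103/2048 | 2207/4096, 69/128, 35/64, 9/16, 5/8, 3/4, 1 } = 4413/8192

4413/8192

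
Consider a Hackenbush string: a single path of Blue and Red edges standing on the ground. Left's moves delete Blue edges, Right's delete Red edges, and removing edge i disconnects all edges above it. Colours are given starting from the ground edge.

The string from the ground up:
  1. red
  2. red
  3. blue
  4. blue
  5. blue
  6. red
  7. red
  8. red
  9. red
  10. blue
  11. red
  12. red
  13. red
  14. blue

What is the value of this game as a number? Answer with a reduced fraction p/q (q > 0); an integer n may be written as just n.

-5085/4096

edge 1 of 14 (red): { ∅ | 0 } -> -1
edge 2 of 14 (red): { ∅ | -1,0 } -> -2
edge 3 of 14 (blue): { -2 | -1,0 } -> -3/2
edge 4 of 14 (blue): { -2,-3/2 | -1,0 } -> -5/4
edge 5 of 14 (blue): { -2,-3/2,-5/4 | -1,0 } -> -9/8
edge 6 of 14 (red): { -2,-3/2,-5/4 | -9/8,-1,0 } -> -19/16
edge 7 of 14 (red): { -2,-3/2,-5/4 | -19/16,-9/8,-1,0 } -> -39/32
edge 8 of 14 (red): { -2,-3/2,-5/4 | -39/32,-19/16,-9/8,-1,0 } -> -79/64
edge 9 of 14 (red): { -2,-3/2,-5/4 | -79/64,-39/32,-19/16,-9/8,-1,0 } -> -159/128
edge 10 of 14 (blue): { -2,-3/2,-5/4,-159/128 | -79/64,-39/32,-19/16,-9/8,-1,0 } -> -317/256
edge 11 of 14 (red): { -2,-3/2,-5/4,-159/128 | -317/256,-79/64,-39/32,-19/16,-9/8,-1,0 } -> -635/512
edge 12 of 14 (red): { -2,-3/2,-5/4,-159/128 | -635/512,-317/256,-79/64,-39/32,-19/16,-9/8,-1,0 } -> -1271/1024
edge 13 of 14 (red): { -2,-3/2,-5/4,-159/128 | -1271/1024,-635/512,-317/256,-79/64,-39/32,-19/16,-9/8,-1,0 } -> -2543/2048
edge 14 of 14 (blue): { -2,-3/2,-5/4,-159/128,-2543/2048 | -1271/1024,-635/512,-317/256,-79/64,-39/32,-19/16,-9/8,-1,0 } -> -5085/4096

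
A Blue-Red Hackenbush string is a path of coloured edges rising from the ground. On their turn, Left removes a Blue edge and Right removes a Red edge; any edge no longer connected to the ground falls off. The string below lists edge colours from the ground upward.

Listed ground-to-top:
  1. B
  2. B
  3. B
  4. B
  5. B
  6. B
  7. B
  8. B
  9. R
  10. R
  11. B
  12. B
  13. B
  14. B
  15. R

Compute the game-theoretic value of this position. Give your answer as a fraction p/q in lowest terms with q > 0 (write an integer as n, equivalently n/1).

957/128

Build value(s[:k]) for k = 1..15, string s = B B B B B B B B R R B B B B R.
1 of 15 · B · max L 0 · min R +∞ -> 1
2 of 15 · BB · max L 1 · min R +∞ -> 2
3 of 15 · BBB · max L 2 · min R +∞ -> 3
4 of 15 · BBBB · max L 3 · min R +∞ -> 4
5 of 15 · BBBBB · max L 4 · min R +∞ -> 5
6 of 15 · BBBBBB · max L 5 · min R +∞ -> 6
7 of 15 · BBBBBBB · max L 6 · min R +∞ -> 7
8 of 15 · BBBBBBBB · max L 7 · min R +∞ -> 8
9 of 15 · BBBBBBBBR · max L 7 · min R 8 -> 15/2
10 of 15 · BBBBBBBBRR · max L 7 · min R 15/2 -> 29/4
11 of 15 · BBBBBBBBRRB · max L 29/4 · min R 15/2 -> 59/8
12 of 15 · BBBBBBBBRRBB · max L 59/8 · min R 15/2 -> 119/16
13 of 15 · BBBBBBBBRRBBB · max L 119/16 · min R 15/2 -> 239/32
14 of 15 · BBBBBBBBRRBBBB · max L 239/32 · min R 15/2 -> 479/64
15 of 15 · BBBBBBBBRRBBBBR · max L 239/32 · min R 479/64 -> 957/128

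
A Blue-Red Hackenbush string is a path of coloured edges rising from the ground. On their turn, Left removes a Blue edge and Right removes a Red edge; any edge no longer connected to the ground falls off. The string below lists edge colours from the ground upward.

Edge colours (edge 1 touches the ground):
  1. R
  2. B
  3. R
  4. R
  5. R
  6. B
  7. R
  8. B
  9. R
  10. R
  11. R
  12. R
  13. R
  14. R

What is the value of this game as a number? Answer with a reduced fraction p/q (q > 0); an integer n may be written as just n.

step 1: add R to get R; options L={ · } R={ 0 } gives -1
step 2: add B to get RB; options L={ -1 } R={ 0 } gives -1/2
step 3: add R to get RBR; options L={ -1 } R={ -1/2 0 } gives -3/4
step 4: add R to get RBRR; options L={ -1 } R={ -3/4 -1/2 0 } gives -7/8
step 5: add R to get RBRRR; options L={ -1 } R={ -7/8 -3/4 -1/2 0 } gives -15/16
step 6: add B to get RBRRRB; options L={ -1 -15/16 } R={ -7/8 -3/4 -1/2 0 } gives -29/32
step 7: add R to get RBRRRBR; options L={ -1 -15/16 } R={ -29/32 -7/8 -3/4 -1/2 0 } gives -59/64
step 8: add B to get RBRRRBRB; options L={ -1 -15/16 -59/64 } R={ -29/32 -7/8 -3/4 -1/2 0 } gives -117/128
step 9: add R to get RBRRRBRBR; options L={ -1 -15/16 -59/64 } R={ -117/128 -29/32 -7/8 -3/4 -1/2 0 } gives -235/256
step 10: add R to get RBRRRBRBRR; options L={ -1 -15/16 -59/64 } R={ -235/256 -117/128 -29/32 -7/8 -3/4 -1/2 0 } gives -471/512
step 11: add R to get RBRRRBRBRRR; options L={ -1 -15/16 -59/64 } R={ -471/512 -235/256 -117/128 -29/32 -7/8 -3/4 -1/2 0 } gives -943/1024
step 12: add R to get RBRRRBRBRRRR; options L={ -1 -15/16 -59/64 } R={ -943/1024 -471/512 -235/256 -117/128 -29/32 -7/8 -3/4 -1/2 0 } gives -1887/2048
step 13: add R to get RBRRRBRBRRRRR; options L={ -1 -15/16 -59/64 } R={ -1887/2048 -943/1024 -471/512 -235/256 -117/128 -29/32 -7/8 -3/4 -1/2 0 } gives -3775/4096
step 14: add R to get RBRRRBRBRRRRRR; options L={ -1 -15/16 -59/64 } R={ -3775/4096 -1887/2048 -943/1024 -471/512 -235/256 -117/128 -29/32 -7/8 -3/4 -1/2 0 } gives -7551/8192

-7551/8192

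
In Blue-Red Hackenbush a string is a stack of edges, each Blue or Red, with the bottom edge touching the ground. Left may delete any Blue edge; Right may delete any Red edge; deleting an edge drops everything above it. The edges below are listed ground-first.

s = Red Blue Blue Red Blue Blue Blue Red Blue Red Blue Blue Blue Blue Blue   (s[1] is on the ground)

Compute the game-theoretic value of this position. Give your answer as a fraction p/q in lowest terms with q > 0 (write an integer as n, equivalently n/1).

-4417/16384

step 1: add Red to get R; options L={ (no moves) } R={ 0 } — -1
step 2: add Blue to get RB; options L={ -1 } R={ 0 } — -1/2
step 3: add Blue to get RBB; options L={ -1 -1/2 } R={ 0 } — -1/4
step 4: add Red to get RBBR; options L={ -1 -1/2 } R={ -1/4 0 } — -3/8
step 5: add Blue to get RBBRB; options L={ -1 -1/2 -3/8 } R={ -1/4 0 } — -5/16
step 6: add Blue to get RBBRBB; options L={ -1 -1/2 -3/8 -5/16 } R={ -1/4 0 } — -9/32
step 7: add Blue to get RBBRBBB; options L={ -1 -1/2 -3/8 -5/16 -9/32 } R={ -1/4 0 } — -17/64
step 8: add Red to get RBBRBBBR; options L={ -1 -1/2 -3/8 -5/16 -9/32 } R={ -17/64 -1/4 0 } — -35/128
step 9: add Blue to get RBBRBBBRB; options L={ -1 -1/2 -3/8 -5/16 -9/32 -35/128 } R={ -17/64 -1/4 0 } — -69/256
step 10: add Red to get RBBRBBBRBR; options L={ -1 -1/2 -3/8 -5/16 -9/32 -35/128 } R={ -69/256 -17/64 -1/4 0 } — -139/512
step 11: add Blue to get RBBRBBBRBRB; options L={ -1 -1/2 -3/8 -5/16 -9/32 -35/128 -139/512 } R={ -69/256 -17/64 -1/4 0 } — -277/1024
step 12: add Blue to get RBBRBBBRBRBB; options L={ -1 -1/2 -3/8 -5/16 -9/32 -35/128 -139/512 -277/1024 } R={ -69/256 -17/64 -1/4 0 } — -553/2048
step 13: add Blue to get RBBRBBBRBRBBB; options L={ -1 -1/2 -3/8 -5/16 -9/32 -35/128 -139/512 -277/1024 -553/2048 } R={ -69/256 -17/64 -1/4 0 } — -1105/4096
step 14: add Blue to get RBBRBBBRBRBBBB; options L={ -1 -1/2 -3/8 -5/16 -9/32 -35/128 -139/512 -277/1024 -553/2048 -1105/4096 } R={ -69/256 -17/64 -1/4 0 } — -2209/8192
step 15: add Blue to get RBBRBBBRBRBBBBB; options L={ -1 -1/2 -3/8 -5/16 -9/32 -35/128 -139/512 -277/1024 -553/2048 -1105/4096 -2209/8192 } R={ -69/256 -17/64 -1/4 0 } — -4417/16384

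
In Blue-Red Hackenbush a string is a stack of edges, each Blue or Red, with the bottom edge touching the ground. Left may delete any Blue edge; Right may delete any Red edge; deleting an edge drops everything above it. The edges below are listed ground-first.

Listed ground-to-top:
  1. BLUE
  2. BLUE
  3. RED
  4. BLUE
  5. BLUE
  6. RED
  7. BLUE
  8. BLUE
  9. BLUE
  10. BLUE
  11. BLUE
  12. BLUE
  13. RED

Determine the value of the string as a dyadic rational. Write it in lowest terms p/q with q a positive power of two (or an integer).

3837/2048

Build value(s[:k]) for k = 1..13, string s = BLUE BLUE RED BLUE BLUE RED BLUE BLUE BLUE BLUE BLUE BLUE RED.
1 of 13 · B · max L 0 · min R +∞ ⇒ 1
2 of 13 · BB · max L 1 · min R +∞ ⇒ 2
3 of 13 · BBR · max L 1 · min R 2 ⇒ 3/2
4 of 13 · BBRB · max L 3/2 · min R 2 ⇒ 7/4
5 of 13 · BBRBB · max L 7/4 · min R 2 ⇒ 15/8
6 of 13 · BBRBBR · max L 7/4 · min R 15/8 ⇒ 29/16
7 of 13 · BBRBBRB · max L 29/16 · min R 15/8 ⇒ 59/32
8 of 13 · BBRBBRBB · max L 59/32 · min R 15/8 ⇒ 119/64
9 of 13 · BBRBBRBBB · max L 119/64 · min R 15/8 ⇒ 239/128
10 of 13 · BBRBBRBBBB · max L 239/128 · min R 15/8 ⇒ 479/256
11 of 13 · BBRBBRBBBBB · max L 479/256 · min R 15/8 ⇒ 959/512
12 of 13 · BBRBBRBBBBBB · max L 959/512 · min R 15/8 ⇒ 1919/1024
13 of 13 · BBRBBRBBBBBBR · max L 959/512 · min R 1919/1024 ⇒ 3837/2048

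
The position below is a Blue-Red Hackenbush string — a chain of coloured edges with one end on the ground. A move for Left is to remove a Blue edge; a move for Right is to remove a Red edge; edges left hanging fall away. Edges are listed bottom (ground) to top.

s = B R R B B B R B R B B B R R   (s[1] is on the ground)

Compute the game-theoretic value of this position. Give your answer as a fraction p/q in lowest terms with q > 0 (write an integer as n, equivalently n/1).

3769/8192

Recurse on prefixes of the 14-edge string B R R B B B R B R B B B R R:
edge 1 of 14 (B): { 0 | none } → 1
edge 2 of 14 (R): { 0 | 1 } → 1/2
edge 3 of 14 (R): { 0 | 1/2; 1 } → 1/4
edge 4 of 14 (B): { 0; 1/4 | 1/2; 1 } → 3/8
edge 5 of 14 (B): { 0; 1/4; 3/8 | 1/2; 1 } → 7/16
edge 6 of 14 (B): { 0; 1/4; 3/8; 7/16 | 1/2; 1 } → 15/32
edge 7 of 14 (R): { 0; 1/4; 3/8; 7/16 | 15/32; 1/2; 1 } → 29/64
edge 8 of 14 (B): { 0; 1/4; 3/8; 7/16; 29/64 | 15/32; 1/2; 1 } → 59/128
edge 9 of 14 (R): { 0; 1/4; 3/8; 7/16; 29/64 | 59/128; 15/32; 1/2; 1 } → 117/256
edge 10 of 14 (B): { 0; 1/4; 3/8; 7/16; 29/64; 117/256 | 59/128; 15/32; 1/2; 1 } → 235/512
edge 11 of 14 (B): { 0; 1/4; 3/8; 7/16; 29/64; 117/256; 235/512 | 59/128; 15/32; 1/2; 1 } → 471/1024
edge 12 of 14 (B): { 0; 1/4; 3/8; 7/16; 29/64; 117/256; 235/512; 471/1024 | 59/128; 15/32; 1/2; 1 } → 943/2048
edge 13 of 14 (R): { 0; 1/4; 3/8; 7/16; 29/64; 117/256; 235/512; 471/1024 | 943/2048; 59/128; 15/32; 1/2; 1 } → 1885/4096
edge 14 of 14 (R): { 0; 1/4; 3/8; 7/16; 29/64; 117/256; 235/512; 471/1024 | 1885/4096; 943/2048; 59/128; 15/32; 1/2; 1 } → 3769/8192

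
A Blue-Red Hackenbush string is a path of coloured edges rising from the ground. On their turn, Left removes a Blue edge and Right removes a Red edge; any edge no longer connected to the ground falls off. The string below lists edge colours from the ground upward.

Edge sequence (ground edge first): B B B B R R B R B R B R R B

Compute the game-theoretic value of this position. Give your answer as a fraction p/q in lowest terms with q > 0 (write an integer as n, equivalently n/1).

v_1 [B]  L=[0]  R=[·]  => 1
v_2 [BB]  L=[0, 1]  R=[·]  => 2
v_3 [BBB]  L=[0, 1, 2]  R=[·]  => 3
v_4 [BBBB]  L=[0, 1, 2, 3]  R=[·]  => 4
v_5 [BBBBR]  L=[0, 1, 2, 3]  R=[4]  => 7/2
v_6 [BBBBRR]  L=[0, 1, 2, 3]  R=[7/2, 4]  => 13/4
v_7 [BBBBRRB]  L=[0, 1, 2, 3, 13/4]  R=[7/2, 4]  => 27/8
v_8 [BBBBRRBR]  L=[0, 1, 2, 3, 13/4]  R=[27/8, 7/2, 4]  => 53/16
v_9 [BBBBRRBRB]  L=[0, 1, 2, 3, 13/4, 53/16]  R=[27/8, 7/2, 4]  => 107/32
v_10 [BBBBRRBRBR]  L=[0, 1, 2, 3, 13/4, 53/16]  R=[107/32, 27/8, 7/2, 4]  => 213/64
v_11 [BBBBRRBRBRB]  L=[0, 1, 2, 3, 13/4, 53/16, 213/64]  R=[107/32, 27/8, 7/2, 4]  => 427/128
v_12 [BBBBRRBRBRBR]  L=[0, 1, 2, 3, 13/4, 53/16, 213/64]  R=[427/128, 107/32, 27/8, 7/2, 4]  => 853/256
v_13 [BBBBRRBRBRBRR]  L=[0, 1, 2, 3, 13/4, 53/16, 213/64]  R=[853/256, 427/128, 107/32, 27/8, 7/2, 4]  => 1705/512
v_14 [BBBBRRBRBRBRRB]  L=[0, 1, 2, 3, 13/4, 53/16, 213/64, 1705/512]  R=[853/256, 427/128, 107/32, 27/8, 7/2, 4]  => 3411/1024

3411/1024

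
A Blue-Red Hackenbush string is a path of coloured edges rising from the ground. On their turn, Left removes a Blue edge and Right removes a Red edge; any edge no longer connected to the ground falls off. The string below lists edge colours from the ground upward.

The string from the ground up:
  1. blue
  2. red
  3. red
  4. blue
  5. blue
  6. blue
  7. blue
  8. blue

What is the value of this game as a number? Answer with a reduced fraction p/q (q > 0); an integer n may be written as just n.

63/128

Build value(s[:k]) for k = 1..8, string s = blue red red blue blue blue blue blue.
1 of 8 · b · max L 0 · min R +∞ → 1
2 of 8 · br · max L 0 · min R 1 → 1/2
3 of 8 · brr · max L 0 · min R 1/2 → 1/4
4 of 8 · brrb · max L 1/4 · min R 1/2 → 3/8
5 of 8 · brrbb · max L 3/8 · min R 1/2 → 7/16
6 of 8 · brrbbb · max L 7/16 · min R 1/2 → 15/32
7 of 8 · brrbbbb · max L 15/32 · min R 1/2 → 31/64
8 of 8 · brrbbbbb · max L 31/64 · min R 1/2 → 63/128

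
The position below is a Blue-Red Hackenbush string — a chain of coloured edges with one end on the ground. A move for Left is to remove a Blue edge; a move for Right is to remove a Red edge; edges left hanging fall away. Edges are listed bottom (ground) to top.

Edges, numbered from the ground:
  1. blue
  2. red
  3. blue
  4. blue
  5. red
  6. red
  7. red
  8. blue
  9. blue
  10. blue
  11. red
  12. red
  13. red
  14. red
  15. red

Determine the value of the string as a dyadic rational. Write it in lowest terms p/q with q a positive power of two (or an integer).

12737/16384

Recurse on prefixes of the 15-edge string blue red blue blue red red red blue blue blue red red red red red:
step 1: add blue to get b; options L={ 0 } R={  } -> 1
step 2: add red to get br; options L={ 0 } R={ 1 } -> 1/2
step 3: add blue to get brb; options L={ 0; 1/2 } R={ 1 } -> 3/4
step 4: add blue to get brbb; options L={ 0; 1/2; 3/4 } R={ 1 } -> 7/8
step 5: add red to get brbbr; options L={ 0; 1/2; 3/4 } R={ 7/8; 1 } -> 13/16
step 6: add red to get brbbrr; options L={ 0; 1/2; 3/4 } R={ 13/16; 7/8; 1 } -> 25/32
step 7: add red to get brbbrrr; options L={ 0; 1/2; 3/4 } R={ 25/32; 13/16; 7/8; 1 } -> 49/64
step 8: add blue to get brbbrrrb; options L={ 0; 1/2; 3/4; 49/64 } R={ 25/32; 13/16; 7/8; 1 } -> 99/128
step 9: add blue to get brbbrrrbb; options L={ 0; 1/2; 3/4; 49/64; 99/128 } R={ 25/32; 13/16; 7/8; 1 } -> 199/256
step 10: add blue to get brbbrrrbbb; options L={ 0; 1/2; 3/4; 49/64; 99/128; 199/256 } R={ 25/32; 13/16; 7/8; 1 } -> 399/512
step 11: add red to get brbbrrrbbbr; options L={ 0; 1/2; 3/4; 49/64; 99/128; 199/256 } R={ 399/512; 25/32; 13/16; 7/8; 1 } -> 797/1024
step 12: add red to get brbbrrrbbbrr; options L={ 0; 1/2; 3/4; 49/64; 99/128; 199/256 } R={ 797/1024; 399/512; 25/32; 13/16; 7/8; 1 } -> 1593/2048
step 13: add red to get brbbrrrbbbrrr; options L={ 0; 1/2; 3/4; 49/64; 99/128; 199/256 } R={ 1593/2048; 797/1024; 399/512; 25/32; 13/16; 7/8; 1 } -> 3185/4096
step 14: add red to get brbbrrrbbbrrrr; options L={ 0; 1/2; 3/4; 49/64; 99/128; 199/256 } R={ 3185/4096; 1593/2048; 797/1024; 399/512; 25/32; 13/16; 7/8; 1 } -> 6369/8192
step 15: add red to get brbbrrrbbbrrrrr; options L={ 0; 1/2; 3/4; 49/64; 99/128; 199/256 } R={ 6369/8192; 3185/4096; 1593/2048; 797/1024; 399/512; 25/32; 13/16; 7/8; 1 } -> 12737/16384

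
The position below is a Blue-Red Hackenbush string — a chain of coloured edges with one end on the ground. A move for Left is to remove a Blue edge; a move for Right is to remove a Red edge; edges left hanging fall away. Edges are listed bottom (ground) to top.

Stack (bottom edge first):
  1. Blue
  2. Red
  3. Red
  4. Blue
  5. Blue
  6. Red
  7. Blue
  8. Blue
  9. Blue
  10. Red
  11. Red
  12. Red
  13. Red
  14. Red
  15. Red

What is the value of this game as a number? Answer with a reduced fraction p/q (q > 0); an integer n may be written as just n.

7041/16384

1 of 15 · B · max L 0 · min R +∞ => 1
2 of 15 · BR · max L 0 · min R 1 => 1/2
3 of 15 · BRR · max L 0 · min R 1/2 => 1/4
4 of 15 · BRRB · max L 1/4 · min R 1/2 => 3/8
5 of 15 · BRRBB · max L 3/8 · min R 1/2 => 7/16
6 of 15 · BRRBBR · max L 3/8 · min R 7/16 => 13/32
7 of 15 · BRRBBRB · max L 13/32 · min R 7/16 => 27/64
8 of 15 · BRRBBRBB · max L 27/64 · min R 7/16 => 55/128
9 of 15 · BRRBBRBBB · max L 55/128 · min R 7/16 => 111/256
10 of 15 · BRRBBRBBBR · max L 55/128 · min R 111/256 => 221/512
11 of 15 · BRRBBRBBBRR · max L 55/128 · min R 221/512 => 441/1024
12 of 15 · BRRBBRBBBRRR · max L 55/128 · min R 441/1024 => 881/2048
13 of 15 · BRRBBRBBBRRRR · max L 55/128 · min R 881/2048 => 1761/4096
14 of 15 · BRRBBRBBBRRRRR · max L 55/128 · min R 1761/4096 => 3521/8192
15 of 15 · BRRBBRBBBRRRRRR · max L 55/128 · min R 3521/8192 => 7041/16384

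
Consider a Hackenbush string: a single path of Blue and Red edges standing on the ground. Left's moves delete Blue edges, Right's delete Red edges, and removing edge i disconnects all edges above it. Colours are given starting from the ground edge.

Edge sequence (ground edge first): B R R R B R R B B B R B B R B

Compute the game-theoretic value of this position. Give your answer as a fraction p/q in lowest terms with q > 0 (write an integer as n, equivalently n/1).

Prefix values for B R R R B R R B B B R B B R B via {L|R} + simplicity:
step 1: add B to get B; options L={ 0 } R={ none } — 1
step 2: add R to get BR; options L={ 0 } R={ 1 } — 1/2
step 3: add R to get BRR; options L={ 0 } R={ 1/2; 1 } — 1/4
step 4: add R to get BRRR; options L={ 0 } R={ 1/4; 1/2; 1 } — 1/8
step 5: add B to get BRRRB; options L={ 0; 1/8 } R={ 1/4; 1/2; 1 } — 3/16
step 6: add R to get BRRRBR; options L={ 0; 1/8 } R={ 3/16; 1/4; 1/2; 1 } — 5/32
step 7: add R to get BRRRBRR; options L={ 0; 1/8 } R={ 5/32; 3/16; 1/4; 1/2; 1 } — 9/64
step 8: add B to get BRRRBRRB; options L={ 0; 1/8; 9/64 } R={ 5/32; 3/16; 1/4; 1/2; 1 } — 19/128
step 9: add B to get BRRRBRRBB; options L={ 0; 1/8; 9/64; 19/128 } R={ 5/32; 3/16; 1/4; 1/2; 1 } — 39/256
step 10: add B to get BRRRBRRBBB; options L={ 0; 1/8; 9/64; 19/128; 39/256 } R={ 5/32; 3/16; 1/4; 1/2; 1 } — 79/512
step 11: add R to get BRRRBRRBBBR; options L={ 0; 1/8; 9/64; 19/128; 39/256 } R={ 79/512; 5/32; 3/16; 1/4; 1/2; 1 } — 157/1024
step 12: add B to get BRRRBRRBBBRB; options L={ 0; 1/8; 9/64; 19/128; 39/256; 157/1024 } R={ 79/512; 5/32; 3/16; 1/4; 1/2; 1 } — 315/2048
step 13: add B to get BRRRBRRBBBRBB; options L={ 0; 1/8; 9/64; 19/128; 39/256; 157/1024; 315/2048 } R={ 79/512; 5/32; 3/16; 1/4; 1/2; 1 } — 631/4096
step 14: add R to get BRRRBRRBBBRBBR; options L={ 0; 1/8; 9/64; 19/128; 39/256; 157/1024; 315/2048 } R={ 631/4096; 79/512; 5/32; 3/16; 1/4; 1/2; 1 } — 1261/8192
step 15: add B to get BRRRBRRBBBRBBRB; options L={ 0; 1/8; 9/64; 19/128; 39/256; 157/1024; 315/2048; 1261/8192 } R={ 631/4096; 79/512; 5/32; 3/16; 1/4; 1/2; 1 } — 2523/16384

2523/16384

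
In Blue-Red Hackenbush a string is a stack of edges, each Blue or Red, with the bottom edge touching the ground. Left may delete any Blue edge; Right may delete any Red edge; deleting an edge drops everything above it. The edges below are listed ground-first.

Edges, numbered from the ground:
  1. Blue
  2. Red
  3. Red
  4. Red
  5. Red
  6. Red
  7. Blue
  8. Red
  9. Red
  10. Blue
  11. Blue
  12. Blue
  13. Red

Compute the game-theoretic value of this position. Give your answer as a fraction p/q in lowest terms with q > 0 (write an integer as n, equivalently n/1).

157/4096

g(B) = { 0 | — } gives 1
g(BR) = { 0 | 1 } gives 1/2
g(BRR) = { 0 | 1/2, 1 } gives 1/4
g(BRRR) = { 0 | 1/4, 1/2, 1 } gives 1/8
g(BRRRR) = { 0 | 1/8, 1/4, 1/2, 1 } gives 1/16
g(BRRRRR) = { 0 | 1/16, 1/8, 1/4, 1/2, 1 } gives 1/32
g(BRRRRRB) = { 0, 1/32 | 1/16, 1/8, 1/4, 1/2, 1 } gives 3/64
g(BRRRRRBR) = { 0, 1/32 | 3/64, 1/16, 1/8, 1/4, 1/2, 1 } gives 5/128
g(BRRRRRBRR) = { 0, 1/32 | 5/128, 3/64, 1/16, 1/8, 1/4, 1/2, 1 } gives 9/256
g(BRRRRRBRRB) = { 0, 1/32, 9/256 | 5/128, 3/64, 1/16, 1/8, 1/4, 1/2, 1 } gives 19/512
g(BRRRRRBRRBB) = { 0, 1/32, 9/256, 19/512 | 5/128, 3/64, 1/16, 1/8, 1/4, 1/2, 1 } gives 39/1024
g(BRRRRRBRRBBB) = { 0, 1/32, 9/256, 19/512, 39/1024 | 5/128, 3/64, 1/16, 1/8, 1/4, 1/2, 1 } gives 79/2048
g(BRRRRRBRRBBBR) = { 0, 1/32, 9/256, 19/512, 39/1024 | 79/2048, 5/128, 3/64, 1/16, 1/8, 1/4, 1/2, 1 } gives 157/4096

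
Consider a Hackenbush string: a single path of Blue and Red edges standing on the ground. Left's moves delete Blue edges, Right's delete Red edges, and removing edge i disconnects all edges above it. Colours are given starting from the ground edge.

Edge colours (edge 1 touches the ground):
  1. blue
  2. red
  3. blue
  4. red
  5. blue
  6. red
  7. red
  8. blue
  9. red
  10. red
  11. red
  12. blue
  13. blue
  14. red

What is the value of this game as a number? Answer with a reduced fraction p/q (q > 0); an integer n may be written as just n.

5261/8192

1 of 14 · b · max L 0 · min R +∞ ⇒ 1
2 of 14 · br · max L 0 · min R 1 ⇒ 1/2
3 of 14 · brb · max L 1/2 · min R 1 ⇒ 3/4
4 of 14 · brbr · max L 1/2 · min R 3/4 ⇒ 5/8
5 of 14 · brbrb · max L 5/8 · min R 3/4 ⇒ 11/16
6 of 14 · brbrbr · max L 5/8 · min R 11/16 ⇒ 21/32
7 of 14 · brbrbrr · max L 5/8 · min R 21/32 ⇒ 41/64
8 of 14 · brbrbrrb · max L 41/64 · min R 21/32 ⇒ 83/128
9 of 14 · brbrbrrbr · max L 41/64 · min R 83/128 ⇒ 165/256
10 of 14 · brbrbrrbrr · max L 41/64 · min R 165/256 ⇒ 329/512
11 of 14 · brbrbrrbrrr · max L 41/64 · min R 329/512 ⇒ 657/1024
12 of 14 · brbrbrrbrrrb · max L 657/1024 · min R 329/512 ⇒ 1315/2048
13 of 14 · brbrbrrbrrrbb · max L 1315/2048 · min R 329/512 ⇒ 2631/4096
14 of 14 · brbrbrrbrrrbbr · max L 1315/2048 · min R 2631/4096 ⇒ 5261/8192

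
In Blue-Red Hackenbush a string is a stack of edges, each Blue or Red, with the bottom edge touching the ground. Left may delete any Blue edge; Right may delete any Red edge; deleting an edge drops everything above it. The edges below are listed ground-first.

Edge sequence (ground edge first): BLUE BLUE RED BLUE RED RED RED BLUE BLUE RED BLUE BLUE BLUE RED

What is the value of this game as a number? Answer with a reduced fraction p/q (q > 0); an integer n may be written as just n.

6365/4096

v(B) = { 0 | · } gives 1
v(BB) = { 0; 1 | · } gives 2
v(BBR) = { 0; 1 | 2 } gives 3/2
v(BBRB) = { 0; 1; 3/2 | 2 } gives 7/4
v(BBRBR) = { 0; 1; 3/2 | 7/4; 2 } gives 13/8
v(BBRBRR) = { 0; 1; 3/2 | 13/8; 7/4; 2 } gives 25/16
v(BBRBRRR) = { 0; 1; 3/2 | 25/16; 13/8; 7/4; 2 } gives 49/32
v(BBRBRRRB) = { 0; 1; 3/2; 49/32 | 25/16; 13/8; 7/4; 2 } gives 99/64
v(BBRBRRRBB) = { 0; 1; 3/2; 49/32; 99/64 | 25/16; 13/8; 7/4; 2 } gives 199/128
v(BBRBRRRBBR) = { 0; 1; 3/2; 49/32; 99/64 | 199/128; 25/16; 13/8; 7/4; 2 } gives 397/256
v(BBRBRRRBBRB) = { 0; 1; 3/2; 49/32; 99/64; 397/256 | 199/128; 25/16; 13/8; 7/4; 2 } gives 795/512
v(BBRBRRRBBRBB) = { 0; 1; 3/2; 49/32; 99/64; 397/256; 795/512 | 199/128; 25/16; 13/8; 7/4; 2 } gives 1591/1024
v(BBRBRRRBBRBBB) = { 0; 1; 3/2; 49/32; 99/64; 397/256; 795/512; 1591/1024 | 199/128; 25/16; 13/8; 7/4; 2 } gives 3183/2048
v(BBRBRRRBBRBBBR) = { 0; 1; 3/2; 49/32; 99/64; 397/256; 795/512; 1591/1024 | 3183/2048; 199/128; 25/16; 13/8; 7/4; 2 } gives 6365/4096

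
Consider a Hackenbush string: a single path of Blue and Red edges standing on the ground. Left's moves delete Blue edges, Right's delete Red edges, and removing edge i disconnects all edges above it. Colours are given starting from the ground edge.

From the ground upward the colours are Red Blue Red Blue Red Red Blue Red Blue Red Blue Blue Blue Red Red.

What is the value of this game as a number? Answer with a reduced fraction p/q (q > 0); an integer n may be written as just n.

Build G(s[:k]) for k = 1..15, string s = Red Blue Red Blue Red Red Blue Red Blue Red Blue Blue Blue Red Red.
1 of 15 · R · max L −∞ · min R 0 = -1
2 of 15 · RB · max L -1 · min R 0 = -1/2
3 of 15 · RBR · max L -1 · min R -1/2 = -3/4
4 of 15 · RBRB · max L -3/4 · min R -1/2 = -5/8
5 of 15 · RBRBR · max L -3/4 · min R -5/8 = -11/16
6 of 15 · RBRBRR · max L -3/4 · min R -11/16 = -23/32
7 of 15 · RBRBRRB · max L -23/32 · min R -11/16 = -45/64
8 of 15 · RBRBRRBR · max L -23/32 · min R -45/64 = -91/128
9 of 15 · RBRBRRBRB · max L -91/128 · min R -45/64 = -181/256
10 of 15 · RBRBRRBRBR · max L -91/128 · min R -181/256 = -363/512
11 of 15 · RBRBRRBRBRB · max L -363/512 · min R -181/256 = -725/1024
12 of 15 · RBRBRRBRBRBB · max L -725/1024 · min R -181/256 = -1449/2048
13 of 15 · RBRBRRBRBRBBB · max L -1449/2048 · min R -181/256 = -2897/4096
14 of 15 · RBRBRRBRBRBBBR · max L -1449/2048 · min R -2897/4096 = -5795/8192
15 of 15 · RBRBRRBRBRBBBRR · max L -1449/2048 · min R -5795/8192 = -11591/16384

-11591/16384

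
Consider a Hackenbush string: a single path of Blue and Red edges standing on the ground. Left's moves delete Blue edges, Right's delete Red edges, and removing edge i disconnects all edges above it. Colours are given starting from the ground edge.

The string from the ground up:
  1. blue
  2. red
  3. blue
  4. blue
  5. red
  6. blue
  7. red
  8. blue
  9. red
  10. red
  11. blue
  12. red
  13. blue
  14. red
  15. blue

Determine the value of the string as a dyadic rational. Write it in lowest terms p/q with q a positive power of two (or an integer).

13611/16384

val_1 [b]  L=[0]  R=[]  ⇒ 1
val_2 [br]  L=[0]  R=[1]  ⇒ 1/2
val_3 [brb]  L=[0,1/2]  R=[1]  ⇒ 3/4
val_4 [brbb]  L=[0,1/2,3/4]  R=[1]  ⇒ 7/8
val_5 [brbbr]  L=[0,1/2,3/4]  R=[7/8,1]  ⇒ 13/16
val_6 [brbbrb]  L=[0,1/2,3/4,13/16]  R=[7/8,1]  ⇒ 27/32
val_7 [brbbrbr]  L=[0,1/2,3/4,13/16]  R=[27/32,7/8,1]  ⇒ 53/64
val_8 [brbbrbrb]  L=[0,1/2,3/4,13/16,53/64]  R=[27/32,7/8,1]  ⇒ 107/128
val_9 [brbbrbrbr]  L=[0,1/2,3/4,13/16,53/64]  R=[107/128,27/32,7/8,1]  ⇒ 213/256
val_10 [brbbrbrbrr]  L=[0,1/2,3/4,13/16,53/64]  R=[213/256,107/128,27/32,7/8,1]  ⇒ 425/512
val_11 [brbbrbrbrrb]  L=[0,1/2,3/4,13/16,53/64,425/512]  R=[213/256,107/128,27/32,7/8,1]  ⇒ 851/1024
val_12 [brbbrbrbrrbr]  L=[0,1/2,3/4,13/16,53/64,425/512]  R=[851/1024,213/256,107/128,27/32,7/8,1]  ⇒ 1701/2048
val_13 [brbbrbrbrrbrb]  L=[0,1/2,3/4,13/16,53/64,425/512,1701/2048]  R=[851/1024,213/256,107/128,27/32,7/8,1]  ⇒ 3403/4096
val_14 [brbbrbrbrrbrbr]  L=[0,1/2,3/4,13/16,53/64,425/512,1701/2048]  R=[3403/4096,851/1024,213/256,107/128,27/32,7/8,1]  ⇒ 6805/8192
val_15 [brbbrbrbrrbrbrb]  L=[0,1/2,3/4,13/16,53/64,425/512,1701/2048,6805/8192]  R=[3403/4096,851/1024,213/256,107/128,27/32,7/8,1]  ⇒ 13611/16384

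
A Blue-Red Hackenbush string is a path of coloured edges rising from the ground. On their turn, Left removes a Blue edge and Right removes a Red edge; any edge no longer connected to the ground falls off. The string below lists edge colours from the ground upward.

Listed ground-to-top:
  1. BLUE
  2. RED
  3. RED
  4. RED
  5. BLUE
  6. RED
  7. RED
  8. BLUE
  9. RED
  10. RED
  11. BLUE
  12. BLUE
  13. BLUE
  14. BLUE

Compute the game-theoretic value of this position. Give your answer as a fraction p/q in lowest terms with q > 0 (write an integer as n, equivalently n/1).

step 1: add BLUE to get B; options L={ 0 } R={ none } ⇒ 1
step 2: add RED to get BR; options L={ 0 } R={ 1 } ⇒ 1/2
step 3: add RED to get BRR; options L={ 0 } R={ 1/2 1 } ⇒ 1/4
step 4: add RED to get BRRR; options L={ 0 } R={ 1/4 1/2 1 } ⇒ 1/8
step 5: add BLUE to get BRRRB; options L={ 0 1/8 } R={ 1/4 1/2 1 } ⇒ 3/16
step 6: add RED to get BRRRBR; options L={ 0 1/8 } R={ 3/16 1/4 1/2 1 } ⇒ 5/32
step 7: add RED to get BRRRBRR; options L={ 0 1/8 } R={ 5/32 3/16 1/4 1/2 1 } ⇒ 9/64
step 8: add BLUE to get BRRRBRRB; options L={ 0 1/8 9/64 } R={ 5/32 3/16 1/4 1/2 1 } ⇒ 19/128
step 9: add RED to get BRRRBRRBR; options L={ 0 1/8 9/64 } R={ 19/128 5/32 3/16 1/4 1/2 1 } ⇒ 37/256
step 10: add RED to get BRRRBRRBRR; options L={ 0 1/8 9/64 } R={ 37/256 19/128 5/32 3/16 1/4 1/2 1 } ⇒ 73/512
step 11: add BLUE to get BRRRBRRBRRB; options L={ 0 1/8 9/64 73/512 } R={ 37/256 19/128 5/32 3/16 1/4 1/2 1 } ⇒ 147/1024
step 12: add BLUE to get BRRRBRRBRRBB; options L={ 0 1/8 9/64 73/512 147/1024 } R={ 37/256 19/128 5/32 3/16 1/4 1/2 1 } ⇒ 295/2048
step 13: add BLUE to get BRRRBRRBRRBBB; options L={ 0 1/8 9/64 73/512 147/1024 295/2048 } R={ 37/256 19/128 5/32 3/16 1/4 1/2 1 } ⇒ 591/4096
step 14: add BLUE to get BRRRBRRBRRBBBB; options L={ 0 1/8 9/64 73/512 147/1024 295/2048 591/4096 } R={ 37/256 19/128 5/32 3/16 1/4 1/2 1 } ⇒ 1183/8192

1183/8192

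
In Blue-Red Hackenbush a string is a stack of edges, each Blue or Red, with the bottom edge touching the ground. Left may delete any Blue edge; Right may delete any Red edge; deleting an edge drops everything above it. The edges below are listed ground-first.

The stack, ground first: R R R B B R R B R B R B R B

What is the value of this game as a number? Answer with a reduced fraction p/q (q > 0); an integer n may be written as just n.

Build G(s[:k]) for k = 1..14, string s = R R R B B R R B R B R B R B.
G_1 [R]  L=[]  R=[0]  so -1
G_2 [RR]  L=[]  R=[-1 0]  so -2
G_3 [RRR]  L=[]  R=[-2 -1 0]  so -3
G_4 [RRRB]  L=[-3]  R=[-2 -1 0]  so -5/2
G_5 [RRRBB]  L=[-3 -5/2]  R=[-2 -1 0]  so -9/4
G_6 [RRRBBR]  L=[-3 -5/2]  R=[-9/4 -2 -1 0]  so -19/8
G_7 [RRRBBRR]  L=[-3 -5/2]  R=[-19/8 -9/4 -2 -1 0]  so -39/16
G_8 [RRRBBRRB]  L=[-3 -5/2 -39/16]  R=[-19/8 -9/4 -2 -1 0]  so -77/32
G_9 [RRRBBRRBR]  L=[-3 -5/2 -39/16]  R=[-77/32 -19/8 -9/4 -2 -1 0]  so -155/64
G_10 [RRRBBRRBRB]  L=[-3 -5/2 -39/16 -155/64]  R=[-77/32 -19/8 -9/4 -2 -1 0]  so -309/128
G_11 [RRRBBRRBRBR]  L=[-3 -5/2 -39/16 -155/64]  R=[-309/128 -77/32 -19/8 -9/4 -2 -1 0]  so -619/256
G_12 [RRRBBRRBRBRB]  L=[-3 -5/2 -39/16 -155/64 -619/256]  R=[-309/128 -77/32 -19/8 -9/4 -2 -1 0]  so -1237/512
G_13 [RRRBBRRBRBRBR]  L=[-3 -5/2 -39/16 -155/64 -619/256]  R=[-1237/512 -309/128 -77/32 -19/8 -9/4 -2 -1 0]  so -2475/1024
G_14 [RRRBBRRBRBRBRB]  L=[-3 -5/2 -39/16 -155/64 -619/256 -2475/1024]  R=[-1237/512 -309/128 -77/32 -19/8 -9/4 -2 -1 0]  so -4949/2048

-4949/2048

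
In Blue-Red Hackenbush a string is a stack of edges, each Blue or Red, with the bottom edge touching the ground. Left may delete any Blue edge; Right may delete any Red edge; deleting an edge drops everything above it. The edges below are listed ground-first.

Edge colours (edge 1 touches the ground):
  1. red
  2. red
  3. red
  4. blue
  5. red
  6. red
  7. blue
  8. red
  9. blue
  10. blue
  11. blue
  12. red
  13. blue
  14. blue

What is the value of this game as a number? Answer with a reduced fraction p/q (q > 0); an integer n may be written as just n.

-5769/2048

Prefix values for red red red blue red red blue red blue blue blue red blue blue via {L|R} + simplicity:
edge 1 of 14 (red): { — | 0 } gives -1
edge 2 of 14 (red): { — | -1 0 } gives -2
edge 3 of 14 (red): { — | -2 -1 0 } gives -3
edge 4 of 14 (blue): { -3 | -2 -1 0 } gives -5/2
edge 5 of 14 (red): { -3 | -5/2 -2 -1 0 } gives -11/4
edge 6 of 14 (red): { -3 | -11/4 -5/2 -2 -1 0 } gives -23/8
edge 7 of 14 (blue): { -3 -23/8 | -11/4 -5/2 -2 -1 0 } gives -45/16
edge 8 of 14 (red): { -3 -23/8 | -45/16 -11/4 -5/2 -2 -1 0 } gives -91/32
edge 9 of 14 (blue): { -3 -23/8 -91/32 | -45/16 -11/4 -5/2 -2 -1 0 } gives -181/64
edge 10 of 14 (blue): { -3 -23/8 -91/32 -181/64 | -45/16 -11/4 -5/2 -2 -1 0 } gives -361/128
edge 11 of 14 (blue): { -3 -23/8 -91/32 -181/64 -361/128 | -45/16 -11/4 -5/2 -2 -1 0 } gives -721/256
edge 12 of 14 (red): { -3 -23/8 -91/32 -181/64 -361/128 | -721/256 -45/16 -11/4 -5/2 -2 -1 0 } gives -1443/512
edge 13 of 14 (blue): { -3 -23/8 -91/32 -181/64 -361/128 -1443/512 | -721/256 -45/16 -11/4 -5/2 -2 -1 0 } gives -2885/1024
edge 14 of 14 (blue): { -3 -23/8 -91/32 -181/64 -361/128 -1443/512 -2885/1024 | -721/256 -45/16 -11/4 -5/2 -2 -1 0 } gives -5769/2048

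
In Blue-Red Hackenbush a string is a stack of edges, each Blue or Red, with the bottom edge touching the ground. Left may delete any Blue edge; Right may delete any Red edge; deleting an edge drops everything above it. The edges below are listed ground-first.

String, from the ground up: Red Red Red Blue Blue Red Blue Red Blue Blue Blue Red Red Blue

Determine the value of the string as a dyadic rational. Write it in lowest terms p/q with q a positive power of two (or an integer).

1 of 14 · R · max L −∞ · min R 0 -> -1
2 of 14 · RR · max L −∞ · min R -1 -> -2
3 of 14 · RRR · max L −∞ · min R -2 -> -3
4 of 14 · RRRB · max L -3 · min R -2 -> -5/2
5 of 14 · RRRBB · max L -5/2 · min R -2 -> -9/4
6 of 14 · RRRBBR · max L -5/2 · min R -9/4 -> -19/8
7 of 14 · RRRBBRB · max L -19/8 · min R -9/4 -> -37/16
8 of 14 · RRRBBRBR · max L -19/8 · min R -37/16 -> -75/32
9 of 14 · RRRBBRBRB · max L -75/32 · min R -37/16 -> -149/64
10 of 14 · RRRBBRBRBB · max L -149/64 · min R -37/16 -> -297/128
11 of 14 · RRRBBRBRBBB · max L -297/128 · min R -37/16 -> -593/256
12 of 14 · RRRBBRBRBBBR · max L -297/128 · min R -593/256 -> -1187/512
13 of 14 · RRRBBRBRBBBRR · max L -297/128 · min R -1187/512 -> -2375/1024
14 of 14 · RRRBBRBRBBBRRB · max L -2375/1024 · min R -1187/512 -> -4749/2048

-4749/2048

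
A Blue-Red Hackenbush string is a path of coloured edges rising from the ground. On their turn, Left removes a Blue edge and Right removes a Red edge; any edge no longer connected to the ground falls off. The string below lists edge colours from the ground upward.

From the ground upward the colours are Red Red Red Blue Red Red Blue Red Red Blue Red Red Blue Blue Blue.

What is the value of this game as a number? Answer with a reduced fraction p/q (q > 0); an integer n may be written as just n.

1 of 15 · R · max L −∞ · min R 0 gives -1
2 of 15 · RR · max L −∞ · min R -1 gives -2
3 of 15 · RRR · max L −∞ · min R -2 gives -3
4 of 15 · RRRB · max L -3 · min R -2 gives -5/2
5 of 15 · RRRBR · max L -3 · min R -5/2 gives -11/4
6 of 15 · RRRBRR · max L -3 · min R -11/4 gives -23/8
7 of 15 · RRRBRRB · max L -23/8 · min R -11/4 gives -45/16
8 of 15 · RRRBRRBR · max L -23/8 · min R -45/16 gives -91/32
9 of 15 · RRRBRRBRR · max L -23/8 · min R -91/32 gives -183/64
10 of 15 · RRRBRRBRRB · max L -183/64 · min R -91/32 gives -365/128
11 of 15 · RRRBRRBRRBR · max L -183/64 · min R -365/128 gives -731/256
12 of 15 · RRRBRRBRRBRR · max L -183/64 · min R -731/256 gives -1463/512
13 of 15 · RRRBRRBRRBRRB · max L -1463/512 · min R -731/256 gives -2925/1024
14 of 15 · RRRBRRBRRBRRBB · max L -2925/1024 · min R -731/256 gives -5849/2048
15 of 15 · RRRBRRBRRBRRBBB · max L -5849/2048 · min R -731/256 gives -11697/4096

-11697/4096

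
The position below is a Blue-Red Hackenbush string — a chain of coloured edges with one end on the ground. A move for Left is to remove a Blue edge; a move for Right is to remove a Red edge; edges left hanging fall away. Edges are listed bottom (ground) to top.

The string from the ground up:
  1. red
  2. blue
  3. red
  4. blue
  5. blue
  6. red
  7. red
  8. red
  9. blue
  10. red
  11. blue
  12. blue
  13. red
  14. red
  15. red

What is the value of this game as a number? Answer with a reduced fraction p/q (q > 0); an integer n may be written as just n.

-10063/16384

1 of 15 · r · max L −∞ · min R 0 ⇒ -1
2 of 15 · rb · max L -1 · min R 0 ⇒ -1/2
3 of 15 · rbr · max L -1 · min R -1/2 ⇒ -3/4
4 of 15 · rbrb · max L -3/4 · min R -1/2 ⇒ -5/8
5 of 15 · rbrbb · max L -5/8 · min R -1/2 ⇒ -9/16
6 of 15 · rbrbbr · max L -5/8 · min R -9/16 ⇒ -19/32
7 of 15 · rbrbbrr · max L -5/8 · min R -19/32 ⇒ -39/64
8 of 15 · rbrbbrrr · max L -5/8 · min R -39/64 ⇒ -79/128
9 of 15 · rbrbbrrrb · max L -79/128 · min R -39/64 ⇒ -157/256
10 of 15 · rbrbbrrrbr · max L -79/128 · min R -157/256 ⇒ -315/512
11 of 15 · rbrbbrrrbrb · max L -315/512 · min R -157/256 ⇒ -629/1024
12 of 15 · rbrbbrrrbrbb · max L -629/1024 · min R -157/256 ⇒ -1257/2048
13 of 15 · rbrbbrrrbrbbr · max L -629/1024 · min R -1257/2048 ⇒ -2515/4096
14 of 15 · rbrbbrrrbrbbrr · max L -629/1024 · min R -2515/4096 ⇒ -5031/8192
15 of 15 · rbrbbrrrbrbbrrr · max L -629/1024 · min R -5031/8192 ⇒ -10063/16384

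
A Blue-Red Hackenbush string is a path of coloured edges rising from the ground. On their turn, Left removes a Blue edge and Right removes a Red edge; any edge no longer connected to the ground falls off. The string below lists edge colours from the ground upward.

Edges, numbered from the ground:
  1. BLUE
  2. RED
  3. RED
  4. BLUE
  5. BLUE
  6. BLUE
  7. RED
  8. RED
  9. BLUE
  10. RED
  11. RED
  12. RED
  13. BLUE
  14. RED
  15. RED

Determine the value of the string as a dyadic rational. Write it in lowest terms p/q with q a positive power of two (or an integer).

7305/16384

g_1 [B]  L=[0]  R=[none]  -> 1
g_2 [BR]  L=[0]  R=[1]  -> 1/2
g_3 [BRR]  L=[0]  R=[1/2,1]  -> 1/4
g_4 [BRRB]  L=[0,1/4]  R=[1/2,1]  -> 3/8
g_5 [BRRBB]  L=[0,1/4,3/8]  R=[1/2,1]  -> 7/16
g_6 [BRRBBB]  L=[0,1/4,3/8,7/16]  R=[1/2,1]  -> 15/32
g_7 [BRRBBBR]  L=[0,1/4,3/8,7/16]  R=[15/32,1/2,1]  -> 29/64
g_8 [BRRBBBRR]  L=[0,1/4,3/8,7/16]  R=[29/64,15/32,1/2,1]  -> 57/128
g_9 [BRRBBBRRB]  L=[0,1/4,3/8,7/16,57/128]  R=[29/64,15/32,1/2,1]  -> 115/256
g_10 [BRRBBBRRBR]  L=[0,1/4,3/8,7/16,57/128]  R=[115/256,29/64,15/32,1/2,1]  -> 229/512
g_11 [BRRBBBRRBRR]  L=[0,1/4,3/8,7/16,57/128]  R=[229/512,115/256,29/64,15/32,1/2,1]  -> 457/1024
g_12 [BRRBBBRRBRRR]  L=[0,1/4,3/8,7/16,57/128]  R=[457/1024,229/512,115/256,29/64,15/32,1/2,1]  -> 913/2048
g_13 [BRRBBBRRBRRRB]  L=[0,1/4,3/8,7/16,57/128,913/2048]  R=[457/1024,229/512,115/256,29/64,15/32,1/2,1]  -> 1827/4096
g_14 [BRRBBBRRBRRRBR]  L=[0,1/4,3/8,7/16,57/128,913/2048]  R=[1827/4096,457/1024,229/512,115/256,29/64,15/32,1/2,1]  -> 3653/8192
g_15 [BRRBBBRRBRRRBRR]  L=[0,1/4,3/8,7/16,57/128,913/2048]  R=[3653/8192,1827/4096,457/1024,229/512,115/256,29/64,15/32,1/2,1]  -> 7305/16384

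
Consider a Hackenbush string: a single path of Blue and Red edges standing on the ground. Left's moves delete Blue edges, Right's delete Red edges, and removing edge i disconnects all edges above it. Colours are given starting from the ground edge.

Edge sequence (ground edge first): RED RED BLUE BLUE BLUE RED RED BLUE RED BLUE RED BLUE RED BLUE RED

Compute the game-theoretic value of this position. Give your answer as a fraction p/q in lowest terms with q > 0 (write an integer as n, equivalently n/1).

1 of 15 · R · max L −∞ · min R 0 gives -1
2 of 15 · RR · max L −∞ · min R -1 gives -2
3 of 15 · RRB · max L -2 · min R -1 gives -3/2
4 of 15 · RRBB · max L -3/2 · min R -1 gives -5/4
5 of 15 · RRBBB · max L -5/4 · min R -1 gives -9/8
6 of 15 · RRBBBR · max L -5/4 · min R -9/8 gives -19/16
7 of 15 · RRBBBRR · max L -5/4 · min R -19/16 gives -39/32
8 of 15 · RRBBBRRB · max L -39/32 · min R -19/16 gives -77/64
9 of 15 · RRBBBRRBR · max L -39/32 · min R -77/64 gives -155/128
10 of 15 · RRBBBRRBRB · max L -155/128 · min R -77/64 gives -309/256
11 of 15 · RRBBBRRBRBR · max L -155/128 · min R -309/256 gives -619/512
12 of 15 · RRBBBRRBRBRB · max L -619/512 · min R -309/256 gives -1237/1024
13 of 15 · RRBBBRRBRBRBR · max L -619/512 · min R -1237/1024 gives -2475/2048
14 of 15 · RRBBBRRBRBRBRB · max L -2475/2048 · min R -1237/1024 gives -4949/4096
15 of 15 · RRBBBRRBRBRBRBR · max L -2475/2048 · min R -4949/4096 gives -9899/8192

-9899/8192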